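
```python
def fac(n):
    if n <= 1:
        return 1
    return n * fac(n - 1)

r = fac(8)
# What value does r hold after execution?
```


fac(8)
= 8 * fac(7)
= 8 * 7 * fac(6)
= 8 * 7 * 6 * fac(5)
= 8 * 7 * 6 * 5 * fac(4)
= 8 * 7 * 6 * 5 * 4 * fac(3)
= 8 * 7 * 6 * 5 * 4 * 3 * fac(2)
= 8 * 7 * 6 * 5 * 4 * 3 * 2 * fac(1)
= 8 * 7 * 6 * 5 * 4 * 3 * 2 * 1
= 40320


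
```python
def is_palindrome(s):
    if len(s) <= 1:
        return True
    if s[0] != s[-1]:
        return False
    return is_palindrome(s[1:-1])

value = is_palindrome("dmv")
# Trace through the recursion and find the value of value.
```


is_palindrome("dmv")
"dmv": s[0]='d' != s[-1]='v' -> False
= False


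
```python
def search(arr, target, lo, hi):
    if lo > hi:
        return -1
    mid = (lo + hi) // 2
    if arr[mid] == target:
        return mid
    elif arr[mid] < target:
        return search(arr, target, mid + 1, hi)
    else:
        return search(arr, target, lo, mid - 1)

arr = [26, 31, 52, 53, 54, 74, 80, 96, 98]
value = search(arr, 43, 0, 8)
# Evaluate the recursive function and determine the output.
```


search(arr, 43, 0, 8)
lo=0, hi=8, mid=4, arr[mid]=54
54 > 43, search left half
lo=0, hi=3, mid=1, arr[mid]=31
31 < 43, search right half
lo=2, hi=3, mid=2, arr[mid]=52
52 > 43, search left half
lo > hi, target not found, return -1
= -1


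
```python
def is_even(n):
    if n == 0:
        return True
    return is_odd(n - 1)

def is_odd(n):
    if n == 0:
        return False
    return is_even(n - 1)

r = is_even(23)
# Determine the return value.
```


is_even(23)
= is_odd(22)
= is_even(21)
= is_odd(20)
= is_even(19)
= is_odd(18)
= is_even(17)
= is_odd(16)
= is_even(15)
= is_odd(14)
= is_even(13)
= is_odd(12)
= is_even(11)
= is_odd(10)
= is_even(9)
= is_odd(8)
= is_even(7)
= is_odd(6)
= is_even(5)
= is_odd(4)
= is_even(3)
= is_odd(2)
= is_even(1)
= is_odd(0)
n == 0: return False
= False


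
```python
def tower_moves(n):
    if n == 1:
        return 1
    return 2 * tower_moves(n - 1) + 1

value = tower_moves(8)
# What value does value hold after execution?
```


tower_moves(8)
= 2 * tower_moves(7) + 1
= 2 * (2 * tower_moves(6) + 1) + 1
= 2 * (2 * (2 * tower_moves(5) + 1) + 1) + 1
= 2 * (2 * (2 * (2 * tower_moves(4) + 1) + 1) + 1) + 1
= 2 * (2 * (2 * (2 * (2 * tower_moves(3) + 1) + 1) + 1) + 1) + 1
= 2 * (2 * (2 * (2 * (2 * (2 * tower_moves(2) + 1) + 1) + 1) + 1) + 1) + 1
= 2 * (2 * (2 * (2 * (2 * (2 * (2 * tower_moves(1) + 1) + 1) + 1) + 1) + 1) + 1) + 1
Now compute bottom-up:
tower_moves(1) = 1
tower_moves(2) = 2 * 1 + 1 = 3
tower_moves(3) = 2 * 3 + 1 = 7
tower_moves(4) = 2 * 7 + 1 = 15
tower_moves(5) = 2 * 15 + 1 = 31
tower_moves(6) = 2 * 31 + 1 = 63
tower_moves(7) = 2 * 63 + 1 = 127
tower_moves(8) = 2 * 127 + 1 = 255
= 255


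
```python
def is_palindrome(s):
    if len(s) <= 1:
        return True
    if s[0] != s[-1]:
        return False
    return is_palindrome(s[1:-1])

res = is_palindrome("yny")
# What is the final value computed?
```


is_palindrome("yny")
"yny": s[0]='y' == s[-1]='y' -> is_palindrome("n")
"n": len <= 1 -> True
= True


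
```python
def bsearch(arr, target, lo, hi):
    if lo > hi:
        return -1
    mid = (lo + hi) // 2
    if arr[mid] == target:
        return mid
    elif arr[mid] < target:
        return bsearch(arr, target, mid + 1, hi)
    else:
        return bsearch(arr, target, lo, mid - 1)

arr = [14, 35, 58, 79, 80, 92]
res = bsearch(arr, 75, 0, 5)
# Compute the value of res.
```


bsearch(arr, 75, 0, 5)
lo=0, hi=5, mid=2, arr[mid]=58
58 < 75, search right half
lo=3, hi=5, mid=4, arr[mid]=80
80 > 75, search left half
lo=3, hi=3, mid=3, arr[mid]=79
79 > 75, search left half
lo > hi, target not found, return -1
= -1


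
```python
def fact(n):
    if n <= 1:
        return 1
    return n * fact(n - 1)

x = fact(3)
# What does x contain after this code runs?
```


fact(3)
= 3 * fact(2)
= 3 * 2 * fact(1)
= 3 * 2 * 1
= 6


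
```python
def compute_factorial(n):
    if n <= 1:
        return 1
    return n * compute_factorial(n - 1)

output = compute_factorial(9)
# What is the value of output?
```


compute_factorial(9)
= 9 * compute_factorial(8)
= 9 * 8 * compute_factorial(7)
= 9 * 8 * 7 * compute_factorial(6)
= 9 * 8 * 7 * 6 * compute_factorial(5)
= 9 * 8 * 7 * 6 * 5 * compute_factorial(4)
= 9 * 8 * 7 * 6 * 5 * 4 * compute_factorial(3)
= 9 * 8 * 7 * 6 * 5 * 4 * 3 * compute_factorial(2)
= 9 * 8 * 7 * 6 * 5 * 4 * 3 * 2 * compute_factorial(1)
= 9 * 8 * 7 * 6 * 5 * 4 * 3 * 2 * 1
= 362880


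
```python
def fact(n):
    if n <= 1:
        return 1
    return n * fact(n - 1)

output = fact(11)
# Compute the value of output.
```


fact(11)
= 11 * fact(10)
= 11 * 10 * fact(9)
= 11 * 10 * 9 * fact(8)
= 11 * 10 * 9 * 8 * fact(7)
= 11 * 10 * 9 * 8 * 7 * fact(6)
= 11 * 10 * 9 * 8 * 7 * 6 * fact(5)
= 11 * 10 * 9 * 8 * 7 * 6 * 5 * fact(4)
= 11 * 10 * 9 * 8 * 7 * 6 * 5 * 4 * fact(3)
= 11 * 10 * 9 * 8 * 7 * 6 * 5 * 4 * 3 * fact(2)
= 11 * 10 * 9 * 8 * 7 * 6 * 5 * 4 * 3 * 2 * fact(1)
= 11 * 10 * 9 * 8 * 7 * 6 * 5 * 4 * 3 * 2 * 1
= 39916800


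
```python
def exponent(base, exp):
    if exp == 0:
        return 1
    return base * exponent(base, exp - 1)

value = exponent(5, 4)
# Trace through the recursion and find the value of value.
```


exponent(5, 4)
= 5 * exponent(5, 3)
= 5 * 5 * exponent(5, 2)
= 5 * 5 * 5 * exponent(5, 1)
= 5 * 5 * 5 * 5 * exponent(5, 0)
= 5 * 5 * 5 * 5 * 1
= 625


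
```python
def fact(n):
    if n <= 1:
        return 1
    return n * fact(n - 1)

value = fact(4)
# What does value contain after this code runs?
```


fact(4)
= 4 * fact(3)
= 4 * 3 * fact(2)
= 4 * 3 * 2 * fact(1)
= 4 * 3 * 2 * 1
= 24


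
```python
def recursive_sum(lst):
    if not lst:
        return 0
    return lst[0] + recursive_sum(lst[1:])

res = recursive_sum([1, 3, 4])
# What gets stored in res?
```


recursive_sum([1, 3, 4])
= 1 + recursive_sum([3, 4])
= 1 + 3 + recursive_sum([4])
= 1 + 3 + 4 + recursive_sum([])
= 1 + 3 + 4 + 0
= 8


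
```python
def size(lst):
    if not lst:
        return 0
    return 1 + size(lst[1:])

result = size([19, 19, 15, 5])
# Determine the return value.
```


size([19, 19, 15, 5])
= 1 + size([19, 15, 5])
= 1 + 1 + size([15, 5])
= 1 + 1 + 1 + size([5])
= 1 + 1 + 1 + 1 + size([])
= 1 + 1 + 1 + 1 + 0
= 4


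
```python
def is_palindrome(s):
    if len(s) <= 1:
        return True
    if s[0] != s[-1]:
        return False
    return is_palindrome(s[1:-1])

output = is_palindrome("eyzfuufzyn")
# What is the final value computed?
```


is_palindrome("eyzfuufzyn")
"eyzfuufzyn": s[0]='e' != s[-1]='n' -> False
= False


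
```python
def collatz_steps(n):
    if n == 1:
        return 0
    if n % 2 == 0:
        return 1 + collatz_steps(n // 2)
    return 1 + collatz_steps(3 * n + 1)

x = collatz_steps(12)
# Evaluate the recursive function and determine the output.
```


collatz_steps(12)
12 is even -> collatz_steps(6)
6 is even -> collatz_steps(3)
3 is odd -> 3*3+1 = 10 -> collatz_steps(10)
10 is even -> collatz_steps(5)
5 is odd -> 3*5+1 = 16 -> collatz_steps(16)
16 is even -> collatz_steps(8)
8 is even -> collatz_steps(4)
4 is even -> collatz_steps(2)
2 is even -> collatz_steps(1)
Reached 1 after 9 steps
= 9


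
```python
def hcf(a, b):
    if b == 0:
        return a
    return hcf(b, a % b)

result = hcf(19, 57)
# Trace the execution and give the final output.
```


hcf(19, 57)
= hcf(57, 19 % 57) = hcf(57, 19)
= hcf(19, 57 % 19) = hcf(19, 0)
b == 0, return a = 19


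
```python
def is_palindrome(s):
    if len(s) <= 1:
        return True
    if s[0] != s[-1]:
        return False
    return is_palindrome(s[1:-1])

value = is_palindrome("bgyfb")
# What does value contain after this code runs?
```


is_palindrome("bgyfb")
"bgyfb": s[0]='b' == s[-1]='b' -> is_palindrome("gyf")
"gyf": s[0]='g' != s[-1]='f' -> False
= False


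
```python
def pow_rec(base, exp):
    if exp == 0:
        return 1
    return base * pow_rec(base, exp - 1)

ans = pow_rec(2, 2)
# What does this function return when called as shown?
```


pow_rec(2, 2)
= 2 * pow_rec(2, 1)
= 2 * 2 * pow_rec(2, 0)
= 2 * 2 * 1
= 4


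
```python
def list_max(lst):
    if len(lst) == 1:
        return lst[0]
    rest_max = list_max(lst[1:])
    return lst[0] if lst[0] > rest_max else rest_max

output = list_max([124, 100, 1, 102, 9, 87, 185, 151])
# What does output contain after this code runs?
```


list_max([124, 100, 1, 102, 9, 87, 185, 151])
= compare 124 with list_max([100, 1, 102, 9, 87, 185, 151])
= compare 100 with list_max([1, 102, 9, 87, 185, 151])
= compare 1 with list_max([102, 9, 87, 185, 151])
= compare 102 with list_max([9, 87, 185, 151])
= compare 9 with list_max([87, 185, 151])
= compare 87 with list_max([185, 151])
= compare 185 with list_max([151])
Base: list_max([151]) = 151
compare 185 with 151: max = 185
compare 87 with 185: max = 185
compare 9 with 185: max = 185
compare 102 with 185: max = 185
compare 1 with 185: max = 185
compare 100 with 185: max = 185
compare 124 with 185: max = 185
= 185


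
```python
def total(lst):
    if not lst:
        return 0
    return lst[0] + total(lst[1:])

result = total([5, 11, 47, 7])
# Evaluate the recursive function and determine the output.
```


total([5, 11, 47, 7])
= 5 + total([11, 47, 7])
= 5 + 11 + total([47, 7])
= 5 + 11 + 47 + total([7])
= 5 + 11 + 47 + 7 + total([])
= 5 + 11 + 47 + 7 + 0
= 70


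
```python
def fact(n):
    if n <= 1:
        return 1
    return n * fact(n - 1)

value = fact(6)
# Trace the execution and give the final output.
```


fact(6)
= 6 * fact(5)
= 6 * 5 * fact(4)
= 6 * 5 * 4 * fact(3)
= 6 * 5 * 4 * 3 * fact(2)
= 6 * 5 * 4 * 3 * 2 * fact(1)
= 6 * 5 * 4 * 3 * 2 * 1
= 720


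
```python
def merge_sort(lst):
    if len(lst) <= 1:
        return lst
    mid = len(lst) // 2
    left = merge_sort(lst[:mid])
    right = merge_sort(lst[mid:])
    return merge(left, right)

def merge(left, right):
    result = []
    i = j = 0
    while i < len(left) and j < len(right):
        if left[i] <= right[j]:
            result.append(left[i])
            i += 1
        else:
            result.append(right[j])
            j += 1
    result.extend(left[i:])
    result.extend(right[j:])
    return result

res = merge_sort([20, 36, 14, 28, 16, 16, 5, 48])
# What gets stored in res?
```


merge_sort([20, 36, 14, 28, 16, 16, 5, 48])
Split into [20, 36, 14, 28] and [16, 16, 5, 48]
Left sorted: [14, 20, 28, 36]
Right sorted: [5, 16, 16, 48]
Merge [14, 20, 28, 36] and [5, 16, 16, 48]
= [5, 14, 16, 16, 20, 28, 36, 48]


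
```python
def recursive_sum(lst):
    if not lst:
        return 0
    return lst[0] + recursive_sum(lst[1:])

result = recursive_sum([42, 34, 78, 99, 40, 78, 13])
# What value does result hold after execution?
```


recursive_sum([42, 34, 78, 99, 40, 78, 13])
= 42 + recursive_sum([34, 78, 99, 40, 78, 13])
= 42 + 34 + recursive_sum([78, 99, 40, 78, 13])
= 42 + 34 + 78 + recursive_sum([99, 40, 78, 13])
= 42 + 34 + 78 + 99 + recursive_sum([40, 78, 13])
= 42 + 34 + 78 + 99 + 40 + recursive_sum([78, 13])
= 42 + 34 + 78 + 99 + 40 + 78 + recursive_sum([13])
= 42 + 34 + 78 + 99 + 40 + 78 + 13 + recursive_sum([])
= 42 + 34 + 78 + 99 + 40 + 78 + 13 + 0
= 384


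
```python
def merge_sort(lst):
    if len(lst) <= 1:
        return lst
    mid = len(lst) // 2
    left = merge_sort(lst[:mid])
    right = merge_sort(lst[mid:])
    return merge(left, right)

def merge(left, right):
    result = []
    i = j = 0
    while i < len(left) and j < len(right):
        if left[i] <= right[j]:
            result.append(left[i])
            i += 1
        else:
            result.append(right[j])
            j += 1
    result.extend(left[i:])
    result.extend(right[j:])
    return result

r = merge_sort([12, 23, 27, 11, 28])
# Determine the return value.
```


merge_sort([12, 23, 27, 11, 28])
Split into [12, 23] and [27, 11, 28]
Left sorted: [12, 23]
Right sorted: [11, 27, 28]
Merge [12, 23] and [11, 27, 28]
= [11, 12, 23, 27, 28]


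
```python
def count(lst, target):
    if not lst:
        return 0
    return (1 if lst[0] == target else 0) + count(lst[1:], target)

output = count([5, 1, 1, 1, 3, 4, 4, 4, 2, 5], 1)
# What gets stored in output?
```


count([5, 1, 1, 1, 3, 4, 4, 4, 2, 5], 1)
lst[0]=5 != 1: 0 + count([1, 1, 1, 3, 4, 4, 4, 2, 5], 1)
lst[0]=1 == 1: 1 + count([1, 1, 3, 4, 4, 4, 2, 5], 1)
lst[0]=1 == 1: 1 + count([1, 3, 4, 4, 4, 2, 5], 1)
lst[0]=1 == 1: 1 + count([3, 4, 4, 4, 2, 5], 1)
lst[0]=3 != 1: 0 + count([4, 4, 4, 2, 5], 1)
lst[0]=4 != 1: 0 + count([4, 4, 2, 5], 1)
lst[0]=4 != 1: 0 + count([4, 2, 5], 1)
lst[0]=4 != 1: 0 + count([2, 5], 1)
lst[0]=2 != 1: 0 + count([5], 1)
lst[0]=5 != 1: 0 + count([], 1)
= 3


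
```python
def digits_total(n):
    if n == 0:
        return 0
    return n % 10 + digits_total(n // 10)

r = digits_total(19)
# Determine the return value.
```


digits_total(19)
= 9 + digits_total(1)
= 9 + 1 + digits_total(0)
= 9 + 1 + 0
= 10


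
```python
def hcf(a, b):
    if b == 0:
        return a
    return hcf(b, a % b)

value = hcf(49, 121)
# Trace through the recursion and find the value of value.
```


hcf(49, 121)
= hcf(121, 49 % 121) = hcf(121, 49)
= hcf(49, 121 % 49) = hcf(49, 23)
= hcf(23, 49 % 23) = hcf(23, 3)
= hcf(3, 23 % 3) = hcf(3, 2)
= hcf(2, 3 % 2) = hcf(2, 1)
= hcf(1, 2 % 1) = hcf(1, 0)
b == 0, return a = 1


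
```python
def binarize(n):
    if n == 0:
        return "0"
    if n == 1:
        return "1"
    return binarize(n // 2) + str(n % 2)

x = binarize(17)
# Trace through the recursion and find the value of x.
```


binarize(17)
= binarize(8) + "1"
= binarize(4) + "0" + "1"
= binarize(2) + "0" + "0" + "1"
= binarize(1) + "0" + "0" + "0" + "1"
= "1" + "0" + "0" + "0" + "1"
= "10001"


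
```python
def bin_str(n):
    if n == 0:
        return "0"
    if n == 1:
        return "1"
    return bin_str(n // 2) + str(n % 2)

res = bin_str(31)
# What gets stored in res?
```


bin_str(31)
= bin_str(15) + "1"
= bin_str(7) + "1" + "1"
= bin_str(3) + "1" + "1" + "1"
= bin_str(1) + "1" + "1" + "1" + "1"
= "1" + "1" + "1" + "1" + "1"
= "11111"


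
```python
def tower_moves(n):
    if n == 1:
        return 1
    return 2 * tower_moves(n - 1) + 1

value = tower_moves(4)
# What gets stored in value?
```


tower_moves(4)
= 2 * tower_moves(3) + 1
= 2 * (2 * tower_moves(2) + 1) + 1
= 2 * (2 * (2 * tower_moves(1) + 1) + 1) + 1
Now compute bottom-up:
tower_moves(1) = 1
tower_moves(2) = 2 * 1 + 1 = 3
tower_moves(3) = 2 * 3 + 1 = 7
tower_moves(4) = 2 * 7 + 1 = 15
= 15


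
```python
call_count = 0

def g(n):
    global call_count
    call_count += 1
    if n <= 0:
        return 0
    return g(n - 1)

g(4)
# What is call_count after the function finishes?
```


g(4) calls g(3) calls ... calls g(0)
Total calls: 4 + 1 (for base case) = 5


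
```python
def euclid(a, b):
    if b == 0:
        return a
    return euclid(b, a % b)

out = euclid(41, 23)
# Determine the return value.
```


euclid(41, 23)
= euclid(23, 41 % 23) = euclid(23, 18)
= euclid(18, 23 % 18) = euclid(18, 5)
= euclid(5, 18 % 5) = euclid(5, 3)
= euclid(3, 5 % 3) = euclid(3, 2)
= euclid(2, 3 % 2) = euclid(2, 1)
= euclid(1, 2 % 1) = euclid(1, 0)
b == 0, return a = 1


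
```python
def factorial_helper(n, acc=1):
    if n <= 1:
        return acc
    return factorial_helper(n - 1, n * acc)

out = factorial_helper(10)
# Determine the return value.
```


factorial_helper(10, 1)
= factorial_helper(9, 10 * 1) = factorial_helper(9, 10)
= factorial_helper(8, 9 * 10) = factorial_helper(8, 90)
= factorial_helper(7, 8 * 90) = factorial_helper(7, 720)
= factorial_helper(6, 7 * 720) = factorial_helper(6, 5040)
= factorial_helper(5, 6 * 5040) = factorial_helper(5, 30240)
= factorial_helper(4, 5 * 30240) = factorial_helper(4, 151200)
= factorial_helper(3, 4 * 151200) = factorial_helper(3, 604800)
= factorial_helper(2, 3 * 604800) = factorial_helper(2, 1814400)
= factorial_helper(1, 2 * 1814400) = factorial_helper(1, 3628800)
n <= 1, return acc = 3628800


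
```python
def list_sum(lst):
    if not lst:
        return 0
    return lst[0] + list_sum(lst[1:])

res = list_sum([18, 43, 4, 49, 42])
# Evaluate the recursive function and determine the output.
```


list_sum([18, 43, 4, 49, 42])
= 18 + list_sum([43, 4, 49, 42])
= 18 + 43 + list_sum([4, 49, 42])
= 18 + 43 + 4 + list_sum([49, 42])
= 18 + 43 + 4 + 49 + list_sum([42])
= 18 + 43 + 4 + 49 + 42 + list_sum([])
= 18 + 43 + 4 + 49 + 42 + 0
= 156


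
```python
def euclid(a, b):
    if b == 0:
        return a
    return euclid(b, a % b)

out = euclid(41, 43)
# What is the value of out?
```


euclid(41, 43)
= euclid(43, 41 % 43) = euclid(43, 41)
= euclid(41, 43 % 41) = euclid(41, 2)
= euclid(2, 41 % 2) = euclid(2, 1)
= euclid(1, 2 % 1) = euclid(1, 0)
b == 0, return a = 1


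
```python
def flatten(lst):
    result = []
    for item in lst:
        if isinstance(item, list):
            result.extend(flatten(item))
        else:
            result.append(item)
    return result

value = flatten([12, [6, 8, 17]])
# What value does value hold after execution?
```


flatten([12, [6, 8, 17]])
Processing each element:
  12 is not a list -> append 12
  [6, 8, 17] is a list -> flatten recursively -> [6, 8, 17]
= [12, 6, 8, 17]


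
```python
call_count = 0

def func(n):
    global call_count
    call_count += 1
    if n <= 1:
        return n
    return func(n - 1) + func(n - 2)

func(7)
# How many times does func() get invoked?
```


func(7) calls func(6) and func(5); each non-base call branches into two more.
Let C(k) = total number of calls made by func(k), including the call to func(k) itself.
Base cases: C(0) = 1, C(1) = 1
Recurrence: C(k) = 1 + C(k-1) + C(k-2)
  C(2) = 1 + C(1) + C(0) = 1 + 1 + 1 = 3
  C(3) = 1 + C(2) + C(1) = 1 + 3 + 1 = 5
  C(4) = 1 + C(3) + C(2) = 1 + 5 + 3 = 9
  C(5) = 1 + C(4) + C(3) = 1 + 9 + 5 = 15
  C(6) = 1 + C(5) + C(4) = 1 + 15 + 9 = 25
  C(7) = 1 + C(6) + C(5) = 1 + 25 + 15 = 41
Total calls = C(7) = 41


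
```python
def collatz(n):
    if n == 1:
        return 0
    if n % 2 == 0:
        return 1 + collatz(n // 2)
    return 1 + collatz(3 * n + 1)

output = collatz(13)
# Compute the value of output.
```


collatz(13)
13 is odd -> 3*13+1 = 40 -> collatz(40)
40 is even -> collatz(20)
20 is even -> collatz(10)
10 is even -> collatz(5)
5 is odd -> 3*5+1 = 16 -> collatz(16)
16 is even -> collatz(8)
8 is even -> collatz(4)
4 is even -> collatz(2)
2 is even -> collatz(1)
Reached 1 after 9 steps
= 9


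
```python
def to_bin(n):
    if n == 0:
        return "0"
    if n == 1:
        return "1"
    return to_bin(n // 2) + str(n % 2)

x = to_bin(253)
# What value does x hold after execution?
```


to_bin(253)
= to_bin(126) + "1"
= to_bin(63) + "0" + "1"
= to_bin(31) + "1" + "0" + "1"
= to_bin(15) + "1" + "1" + "0" + "1"
= to_bin(7) + "1" + "1" + "1" + "0" + "1"
= to_bin(3) + "1" + "1" + "1" + "1" + "0" + "1"
= to_bin(1) + "1" + "1" + "1" + "1" + "1" + "0" + "1"
= "1" + "1" + "1" + "1" + "1" + "1" + "0" + "1"
= "11111101"


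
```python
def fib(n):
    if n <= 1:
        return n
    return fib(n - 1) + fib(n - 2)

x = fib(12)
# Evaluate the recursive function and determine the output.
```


fib(12)
= fib(11) + fib(10)
= (fib(10) + fib(9)) + fib(10)
Computing bottom-up: fib(0)=0, fib(1)=1, fib(2)=1, fib(3)=2, fib(4)=3, fib(5)=5, fib(6)=8, fib(7)=13, fib(8)=21, fib(9)=34, fib(10)=55, fib(11)=89, fib(12)=144
= 144


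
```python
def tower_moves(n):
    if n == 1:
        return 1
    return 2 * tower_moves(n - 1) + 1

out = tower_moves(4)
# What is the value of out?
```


tower_moves(4)
= 2 * tower_moves(3) + 1
= 2 * (2 * tower_moves(2) + 1) + 1
= 2 * (2 * (2 * tower_moves(1) + 1) + 1) + 1
Now compute bottom-up:
tower_moves(1) = 1
tower_moves(2) = 2 * 1 + 1 = 3
tower_moves(3) = 2 * 3 + 1 = 7
tower_moves(4) = 2 * 7 + 1 = 15
= 15


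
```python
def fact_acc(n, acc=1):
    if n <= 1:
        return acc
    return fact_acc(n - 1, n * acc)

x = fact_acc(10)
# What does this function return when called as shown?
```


fact_acc(10, 1)
= fact_acc(9, 10 * 1) = fact_acc(9, 10)
= fact_acc(8, 9 * 10) = fact_acc(8, 90)
= fact_acc(7, 8 * 90) = fact_acc(7, 720)
= fact_acc(6, 7 * 720) = fact_acc(6, 5040)
= fact_acc(5, 6 * 5040) = fact_acc(5, 30240)
= fact_acc(4, 5 * 30240) = fact_acc(4, 151200)
= fact_acc(3, 4 * 151200) = fact_acc(3, 604800)
= fact_acc(2, 3 * 604800) = fact_acc(2, 1814400)
= fact_acc(1, 2 * 1814400) = fact_acc(1, 3628800)
n <= 1, return acc = 3628800


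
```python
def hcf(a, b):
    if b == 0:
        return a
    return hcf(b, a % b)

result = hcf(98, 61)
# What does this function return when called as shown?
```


hcf(98, 61)
= hcf(61, 98 % 61) = hcf(61, 37)
= hcf(37, 61 % 37) = hcf(37, 24)
= hcf(24, 37 % 24) = hcf(24, 13)
= hcf(13, 24 % 13) = hcf(13, 11)
= hcf(11, 13 % 11) = hcf(11, 2)
= hcf(2, 11 % 2) = hcf(2, 1)
= hcf(1, 2 % 1) = hcf(1, 0)
b == 0, return a = 1


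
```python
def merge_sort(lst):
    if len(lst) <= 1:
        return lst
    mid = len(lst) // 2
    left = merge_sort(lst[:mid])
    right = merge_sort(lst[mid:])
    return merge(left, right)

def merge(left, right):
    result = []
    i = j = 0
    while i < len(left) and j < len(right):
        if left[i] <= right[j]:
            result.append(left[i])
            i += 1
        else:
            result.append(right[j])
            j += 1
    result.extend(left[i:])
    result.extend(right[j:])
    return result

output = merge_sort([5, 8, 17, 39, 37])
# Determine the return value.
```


merge_sort([5, 8, 17, 39, 37])
Split into [5, 8] and [17, 39, 37]
Left sorted: [5, 8]
Right sorted: [17, 37, 39]
Merge [5, 8] and [17, 37, 39]
= [5, 8, 17, 37, 39]


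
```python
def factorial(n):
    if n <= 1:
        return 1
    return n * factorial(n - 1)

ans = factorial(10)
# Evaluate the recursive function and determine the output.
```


factorial(10)
= 10 * factorial(9)
= 10 * 9 * factorial(8)
= 10 * 9 * 8 * factorial(7)
= 10 * 9 * 8 * 7 * factorial(6)
= 10 * 9 * 8 * 7 * 6 * factorial(5)
= 10 * 9 * 8 * 7 * 6 * 5 * factorial(4)
= 10 * 9 * 8 * 7 * 6 * 5 * 4 * factorial(3)
= 10 * 9 * 8 * 7 * 6 * 5 * 4 * 3 * factorial(2)
= 10 * 9 * 8 * 7 * 6 * 5 * 4 * 3 * 2 * factorial(1)
= 10 * 9 * 8 * 7 * 6 * 5 * 4 * 3 * 2 * 1
= 3628800


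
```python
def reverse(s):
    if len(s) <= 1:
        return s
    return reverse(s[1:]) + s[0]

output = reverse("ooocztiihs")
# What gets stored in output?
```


reverse("ooocztiihs")
= reverse("oocztiihs") + "o"
= reverse("ocztiihs") + "o" + "o"
= reverse("cztiihs") + "o" + "o" + "o"
= reverse("ztiihs") + "c" + "o" + "o" + "o"
= reverse("tiihs") + "z" + "c" + "o" + "o" + "o"
= reverse("iihs") + "t" + "z" + "c" + "o" + "o" + "o"
= reverse("ihs") + "i" + "t" + "z" + "c" + "o" + "o" + "o"
= reverse("hs") + "i" + "i" + "t" + "z" + "c" + "o" + "o" + "o"
= reverse("s") + "h" + "i" + "i" + "t" + "z" + "c" + "o" + "o" + "o"
= "s" + "h" + "i" + "i" + "t" + "z" + "c" + "o" + "o" + "o"
= "shiitzcooo"


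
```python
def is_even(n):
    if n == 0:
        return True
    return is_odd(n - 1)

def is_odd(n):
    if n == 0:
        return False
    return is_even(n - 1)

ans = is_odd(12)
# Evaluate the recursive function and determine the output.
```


is_odd(12)
= is_even(11)
= is_odd(10)
= is_even(9)
= is_odd(8)
= is_even(7)
= is_odd(6)
= is_even(5)
= is_odd(4)
= is_even(3)
= is_odd(2)
= is_even(1)
= is_odd(0)
n == 0: return False
= False


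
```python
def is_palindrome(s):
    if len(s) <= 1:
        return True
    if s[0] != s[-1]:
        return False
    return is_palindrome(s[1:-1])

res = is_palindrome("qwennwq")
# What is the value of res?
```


is_palindrome("qwennwq")
"qwennwq": s[0]='q' == s[-1]='q' -> is_palindrome("wennw")
"wennw": s[0]='w' == s[-1]='w' -> is_palindrome("enn")
"enn": s[0]='e' != s[-1]='n' -> False
= False


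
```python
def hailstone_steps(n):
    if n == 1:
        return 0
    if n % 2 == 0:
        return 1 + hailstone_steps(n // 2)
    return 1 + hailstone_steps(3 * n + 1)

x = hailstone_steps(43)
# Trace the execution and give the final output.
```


hailstone_steps(43)
43 is odd -> 3*43+1 = 130 -> hailstone_steps(130)
130 is even -> hailstone_steps(65)
65 is odd -> 3*65+1 = 196 -> hailstone_steps(196)
196 is even -> hailstone_steps(98)
98 is even -> hailstone_steps(49)
49 is odd -> 3*49+1 = 148 -> hailstone_steps(148)
148 is even -> hailstone_steps(74)
74 is even -> hailstone_steps(37)
37 is odd -> 3*37+1 = 112 -> hailstone_steps(112)
112 is even -> hailstone_steps(56)
56 is even -> hailstone_steps(28)
28 is even -> hailstone_steps(14)
14 is even -> hailstone_steps(7)
7 is odd -> 3*7+1 = 22 -> hailstone_steps(22)
22 is even -> hailstone_steps(11)
11 is odd -> 3*11+1 = 34 -> hailstone_steps(34)
34 is even -> hailstone_steps(17)
17 is odd -> 3*17+1 = 52 -> hailstone_steps(52)
52 is even -> hailstone_steps(26)
26 is even -> hailstone_steps(13)
13 is odd -> 3*13+1 = 40 -> hailstone_steps(40)
40 is even -> hailstone_steps(20)
20 is even -> hailstone_steps(10)
10 is even -> hailstone_steps(5)
5 is odd -> 3*5+1 = 16 -> hailstone_steps(16)
16 is even -> hailstone_steps(8)
8 is even -> hailstone_steps(4)
4 is even -> hailstone_steps(2)
2 is even -> hailstone_steps(1)
Reached 1 after 29 steps
= 29


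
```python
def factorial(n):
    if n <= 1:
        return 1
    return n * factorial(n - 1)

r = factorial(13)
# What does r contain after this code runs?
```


factorial(13)
= 13 * factorial(12)
= 13 * 12 * factorial(11)
= 13 * 12 * 11 * factorial(10)
= 13 * 12 * 11 * 10 * factorial(9)
= 13 * 12 * 11 * 10 * 9 * factorial(8)
= 13 * 12 * 11 * 10 * 9 * 8 * factorial(7)
= 13 * 12 * 11 * 10 * 9 * 8 * 7 * factorial(6)
= 13 * 12 * 11 * 10 * 9 * 8 * 7 * 6 * factorial(5)
= 13 * 12 * 11 * 10 * 9 * 8 * 7 * 6 * 5 * factorial(4)
= 13 * 12 * 11 * 10 * 9 * 8 * 7 * 6 * 5 * 4 * factorial(3)
= 13 * 12 * 11 * 10 * 9 * 8 * 7 * 6 * 5 * 4 * 3 * factorial(2)
= 13 * 12 * 11 * 10 * 9 * 8 * 7 * 6 * 5 * 4 * 3 * 2 * factorial(1)
= 13 * 12 * 11 * 10 * 9 * 8 * 7 * 6 * 5 * 4 * 3 * 2 * 1
= 6227020800


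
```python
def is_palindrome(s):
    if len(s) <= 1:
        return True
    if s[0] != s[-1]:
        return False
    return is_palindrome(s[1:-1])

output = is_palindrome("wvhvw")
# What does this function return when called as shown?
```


is_palindrome("wvhvw")
"wvhvw": s[0]='w' == s[-1]='w' -> is_palindrome("vhv")
"vhv": s[0]='v' == s[-1]='v' -> is_palindrome("h")
"h": len <= 1 -> True
= True


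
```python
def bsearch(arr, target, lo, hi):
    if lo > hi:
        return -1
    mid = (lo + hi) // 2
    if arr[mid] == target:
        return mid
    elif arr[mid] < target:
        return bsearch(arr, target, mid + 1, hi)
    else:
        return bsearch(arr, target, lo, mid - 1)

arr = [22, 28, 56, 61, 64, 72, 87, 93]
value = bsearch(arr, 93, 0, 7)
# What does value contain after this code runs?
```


bsearch(arr, 93, 0, 7)
lo=0, hi=7, mid=3, arr[mid]=61
61 < 93, search right half
lo=4, hi=7, mid=5, arr[mid]=72
72 < 93, search right half
lo=6, hi=7, mid=6, arr[mid]=87
87 < 93, search right half
lo=7, hi=7, mid=7, arr[mid]=93
arr[7] == 93, found at index 7
= 7


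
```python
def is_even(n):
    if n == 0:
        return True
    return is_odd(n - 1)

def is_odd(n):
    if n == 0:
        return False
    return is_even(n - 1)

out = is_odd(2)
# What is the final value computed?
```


is_odd(2)
= is_even(1)
= is_odd(0)
n == 0: return False
= False


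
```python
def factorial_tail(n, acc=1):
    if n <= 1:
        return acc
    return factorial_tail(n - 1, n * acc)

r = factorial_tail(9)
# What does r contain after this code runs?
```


factorial_tail(9, 1)
= factorial_tail(8, 9 * 1) = factorial_tail(8, 9)
= factorial_tail(7, 8 * 9) = factorial_tail(7, 72)
= factorial_tail(6, 7 * 72) = factorial_tail(6, 504)
= factorial_tail(5, 6 * 504) = factorial_tail(5, 3024)
= factorial_tail(4, 5 * 3024) = factorial_tail(4, 15120)
= factorial_tail(3, 4 * 15120) = factorial_tail(3, 60480)
= factorial_tail(2, 3 * 60480) = factorial_tail(2, 181440)
= factorial_tail(1, 2 * 181440) = factorial_tail(1, 362880)
n <= 1, return acc = 362880


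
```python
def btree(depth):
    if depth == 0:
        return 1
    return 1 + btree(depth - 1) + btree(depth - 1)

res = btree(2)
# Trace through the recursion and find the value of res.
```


btree(2)
= 1 + btree(1) + btree(1)
= 1 + 2 * btree(1)
btree(k) = 2^(k+1) - 1
btree(0) = 1
btree(1) = 3
btree(2) = 7
btree(2) = 2^3 - 1 = 7


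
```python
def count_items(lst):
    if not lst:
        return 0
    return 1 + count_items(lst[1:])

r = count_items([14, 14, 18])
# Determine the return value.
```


count_items([14, 14, 18])
= 1 + count_items([14, 18])
= 1 + 1 + count_items([18])
= 1 + 1 + 1 + count_items([])
= 1 + 1 + 1 + 0
= 3


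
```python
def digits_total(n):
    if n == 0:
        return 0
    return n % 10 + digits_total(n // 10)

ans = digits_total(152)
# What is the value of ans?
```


digits_total(152)
= 2 + digits_total(15)
= 2 + 5 + digits_total(1)
= 2 + 5 + 1 + digits_total(0)
= 2 + 5 + 1 + 0
= 8


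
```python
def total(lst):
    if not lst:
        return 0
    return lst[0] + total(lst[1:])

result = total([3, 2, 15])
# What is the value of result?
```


total([3, 2, 15])
= 3 + total([2, 15])
= 3 + 2 + total([15])
= 3 + 2 + 15 + total([])
= 3 + 2 + 15 + 0
= 20


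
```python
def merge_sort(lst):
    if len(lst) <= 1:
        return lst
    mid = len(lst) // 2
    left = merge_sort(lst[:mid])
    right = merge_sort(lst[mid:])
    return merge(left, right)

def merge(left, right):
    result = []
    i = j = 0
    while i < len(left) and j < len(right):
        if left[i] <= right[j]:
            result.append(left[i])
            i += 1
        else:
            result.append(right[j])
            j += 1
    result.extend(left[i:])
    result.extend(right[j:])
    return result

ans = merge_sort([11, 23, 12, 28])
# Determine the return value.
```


merge_sort([11, 23, 12, 28])
Split into [11, 23] and [12, 28]
Left sorted: [11, 23]
Right sorted: [12, 28]
Merge [11, 23] and [12, 28]
= [11, 12, 23, 28]


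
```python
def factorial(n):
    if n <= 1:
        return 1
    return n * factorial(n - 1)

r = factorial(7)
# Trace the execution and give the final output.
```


factorial(7)
= 7 * factorial(6)
= 7 * 6 * factorial(5)
= 7 * 6 * 5 * factorial(4)
= 7 * 6 * 5 * 4 * factorial(3)
= 7 * 6 * 5 * 4 * 3 * factorial(2)
= 7 * 6 * 5 * 4 * 3 * 2 * factorial(1)
= 7 * 6 * 5 * 4 * 3 * 2 * 1
= 5040


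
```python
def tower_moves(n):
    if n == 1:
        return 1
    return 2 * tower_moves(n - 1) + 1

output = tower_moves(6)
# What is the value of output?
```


tower_moves(6)
= 2 * tower_moves(5) + 1
= 2 * (2 * tower_moves(4) + 1) + 1
= 2 * (2 * (2 * tower_moves(3) + 1) + 1) + 1
= 2 * (2 * (2 * (2 * tower_moves(2) + 1) + 1) + 1) + 1
= 2 * (2 * (2 * (2 * (2 * tower_moves(1) + 1) + 1) + 1) + 1) + 1
Now compute bottom-up:
tower_moves(1) = 1
tower_moves(2) = 2 * 1 + 1 = 3
tower_moves(3) = 2 * 3 + 1 = 7
tower_moves(4) = 2 * 7 + 1 = 15
tower_moves(5) = 2 * 15 + 1 = 31
tower_moves(6) = 2 * 31 + 1 = 63
= 63


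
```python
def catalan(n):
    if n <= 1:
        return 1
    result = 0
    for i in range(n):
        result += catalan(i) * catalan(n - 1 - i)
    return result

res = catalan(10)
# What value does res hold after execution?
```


catalan(10)
= sum of catalan(i) * catalan(10-1-i) for i in 0..9
First compute sub-values bottom-up:
  catalan(0) = 1, catalan(1) = 1
  catalan(2) = 1*1 + 1*1 = 2
  catalan(3) = 1*2 + 1*1 + 2*1 = 5
  catalan(4) = 1*5 + 1*2 + 2*1 + 5*1 = 14
  catalan(5) = 1*14 + 1*5 + 2*2 + 5*1 + 14*1 = 42
  catalan(6) = 1*42 + 1*14 + 2*5 + 5*2 + 14*1 + 42*1 = 132
  catalan(7) = 1*132 + 1*42 + 2*14 + 5*5 + 14*2 + 42*1 + 132*1 = 429
  catalan(8) = 1*429 + 1*132 + 2*42 + 5*14 + 14*5 + 42*2 + 132*1 + 429*1 = 1430
  catalan(9) = 1*1430 + 1*429 + 2*132 + 5*42 + 14*14 + 42*5 + 132*2 + 429*1 + 1430*1 = 4862
Now catalan(10):
  catalan(0)*catalan(9) = 1*4862 = 4862
  catalan(1)*catalan(8) = 1*1430 = 1430
  catalan(2)*catalan(7) = 2*429 = 858
  catalan(3)*catalan(6) = 5*132 = 660
  catalan(4)*catalan(5) = 14*42 = 588
  catalan(5)*catalan(4) = 42*14 = 588
  catalan(6)*catalan(3) = 132*5 = 660
  catalan(7)*catalan(2) = 429*2 = 858
  catalan(8)*catalan(1) = 1430*1 = 1430
  catalan(9)*catalan(0) = 4862*1 = 4862
= 4862 + 1430 + 858 + 660 + 588 + 588 + 660 + 858 + 1430 + 4862
= 16796


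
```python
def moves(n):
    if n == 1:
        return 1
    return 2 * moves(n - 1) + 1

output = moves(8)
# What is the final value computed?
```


moves(8)
= 2 * moves(7) + 1
= 2 * (2 * moves(6) + 1) + 1
= 2 * (2 * (2 * moves(5) + 1) + 1) + 1
= 2 * (2 * (2 * (2 * moves(4) + 1) + 1) + 1) + 1
= 2 * (2 * (2 * (2 * (2 * moves(3) + 1) + 1) + 1) + 1) + 1
= 2 * (2 * (2 * (2 * (2 * (2 * moves(2) + 1) + 1) + 1) + 1) + 1) + 1
= 2 * (2 * (2 * (2 * (2 * (2 * (2 * moves(1) + 1) + 1) + 1) + 1) + 1) + 1) + 1
Now compute bottom-up:
moves(1) = 1
moves(2) = 2 * 1 + 1 = 3
moves(3) = 2 * 3 + 1 = 7
moves(4) = 2 * 7 + 1 = 15
moves(5) = 2 * 15 + 1 = 31
moves(6) = 2 * 31 + 1 = 63
moves(7) = 2 * 63 + 1 = 127
moves(8) = 2 * 127 + 1 = 255
= 255


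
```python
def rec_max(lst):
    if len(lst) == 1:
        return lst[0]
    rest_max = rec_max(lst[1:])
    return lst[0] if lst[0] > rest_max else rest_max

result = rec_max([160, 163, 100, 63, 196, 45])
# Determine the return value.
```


rec_max([160, 163, 100, 63, 196, 45])
= compare 160 with rec_max([163, 100, 63, 196, 45])
= compare 163 with rec_max([100, 63, 196, 45])
= compare 100 with rec_max([63, 196, 45])
= compare 63 with rec_max([196, 45])
= compare 196 with rec_max([45])
Base: rec_max([45]) = 45
compare 196 with 45: max = 196
compare 63 with 196: max = 196
compare 100 with 196: max = 196
compare 163 with 196: max = 196
compare 160 with 196: max = 196
= 196


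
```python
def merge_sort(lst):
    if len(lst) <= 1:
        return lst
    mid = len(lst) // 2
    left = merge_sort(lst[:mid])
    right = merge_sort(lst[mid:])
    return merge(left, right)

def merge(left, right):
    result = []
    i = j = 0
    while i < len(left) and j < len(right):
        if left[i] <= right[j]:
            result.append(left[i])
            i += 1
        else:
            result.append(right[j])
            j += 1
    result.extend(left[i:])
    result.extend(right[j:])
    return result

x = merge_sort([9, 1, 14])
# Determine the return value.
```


merge_sort([9, 1, 14])
Split into [9] and [1, 14]
Left sorted: [9]
Right sorted: [1, 14]
Merge [9] and [1, 14]
= [1, 9, 14]


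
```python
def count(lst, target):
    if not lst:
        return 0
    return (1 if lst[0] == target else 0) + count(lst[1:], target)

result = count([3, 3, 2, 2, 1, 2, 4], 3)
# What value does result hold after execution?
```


count([3, 3, 2, 2, 1, 2, 4], 3)
lst[0]=3 == 3: 1 + count([3, 2, 2, 1, 2, 4], 3)
lst[0]=3 == 3: 1 + count([2, 2, 1, 2, 4], 3)
lst[0]=2 != 3: 0 + count([2, 1, 2, 4], 3)
lst[0]=2 != 3: 0 + count([1, 2, 4], 3)
lst[0]=1 != 3: 0 + count([2, 4], 3)
lst[0]=2 != 3: 0 + count([4], 3)
lst[0]=4 != 3: 0 + count([], 3)
= 2


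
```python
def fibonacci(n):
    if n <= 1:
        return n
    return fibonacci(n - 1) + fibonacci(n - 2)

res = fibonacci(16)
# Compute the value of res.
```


fibonacci(16)
= fibonacci(15) + fibonacci(14)
= (fibonacci(14) + fibonacci(13)) + fibonacci(14)
Computing bottom-up: fibonacci(0)=0, fibonacci(1)=1, fibonacci(2)=1, fibonacci(3)=2, fibonacci(4)=3, fibonacci(5)=5, fibonacci(6)=8, fibonacci(7)=13, fibonacci(8)=21, fibonacci(9)=34, fibonacci(10)=55, fibonacci(11)=89, fibonacci(12)=144, fibonacci(13)=233, fibonacci(14)=377, fibonacci(15)=610, fibonacci(16)=987
= 987


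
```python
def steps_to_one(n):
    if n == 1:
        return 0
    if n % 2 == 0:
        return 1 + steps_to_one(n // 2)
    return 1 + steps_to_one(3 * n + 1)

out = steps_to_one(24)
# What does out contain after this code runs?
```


steps_to_one(24)
24 is even -> steps_to_one(12)
12 is even -> steps_to_one(6)
6 is even -> steps_to_one(3)
3 is odd -> 3*3+1 = 10 -> steps_to_one(10)
10 is even -> steps_to_one(5)
5 is odd -> 3*5+1 = 16 -> steps_to_one(16)
16 is even -> steps_to_one(8)
8 is even -> steps_to_one(4)
4 is even -> steps_to_one(2)
2 is even -> steps_to_one(1)
Reached 1 after 10 steps
= 10


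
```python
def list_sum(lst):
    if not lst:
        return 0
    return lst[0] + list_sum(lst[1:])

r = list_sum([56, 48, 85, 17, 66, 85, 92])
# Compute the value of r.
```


list_sum([56, 48, 85, 17, 66, 85, 92])
= 56 + list_sum([48, 85, 17, 66, 85, 92])
= 56 + 48 + list_sum([85, 17, 66, 85, 92])
= 56 + 48 + 85 + list_sum([17, 66, 85, 92])
= 56 + 48 + 85 + 17 + list_sum([66, 85, 92])
= 56 + 48 + 85 + 17 + 66 + list_sum([85, 92])
= 56 + 48 + 85 + 17 + 66 + 85 + list_sum([92])
= 56 + 48 + 85 + 17 + 66 + 85 + 92 + list_sum([])
= 56 + 48 + 85 + 17 + 66 + 85 + 92 + 0
= 449


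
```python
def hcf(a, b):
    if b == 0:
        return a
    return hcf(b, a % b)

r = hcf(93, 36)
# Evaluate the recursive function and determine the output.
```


hcf(93, 36)
= hcf(36, 93 % 36) = hcf(36, 21)
= hcf(21, 36 % 21) = hcf(21, 15)
= hcf(15, 21 % 15) = hcf(15, 6)
= hcf(6, 15 % 6) = hcf(6, 3)
= hcf(3, 6 % 3) = hcf(3, 0)
b == 0, return a = 3


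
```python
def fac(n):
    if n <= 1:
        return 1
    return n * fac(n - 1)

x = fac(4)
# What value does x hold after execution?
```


fac(4)
= 4 * fac(3)
= 4 * 3 * fac(2)
= 4 * 3 * 2 * fac(1)
= 4 * 3 * 2 * 1
= 24


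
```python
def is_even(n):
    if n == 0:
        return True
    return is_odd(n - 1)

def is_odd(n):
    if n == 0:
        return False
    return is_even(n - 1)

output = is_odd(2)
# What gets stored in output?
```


is_odd(2)
= is_even(1)
= is_odd(0)
n == 0: return False
= False


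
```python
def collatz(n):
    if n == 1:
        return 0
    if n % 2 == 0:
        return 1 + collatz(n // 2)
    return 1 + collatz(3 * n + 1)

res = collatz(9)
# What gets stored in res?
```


collatz(9)
9 is odd -> 3*9+1 = 28 -> collatz(28)
28 is even -> collatz(14)
14 is even -> collatz(7)
7 is odd -> 3*7+1 = 22 -> collatz(22)
22 is even -> collatz(11)
11 is odd -> 3*11+1 = 34 -> collatz(34)
34 is even -> collatz(17)
17 is odd -> 3*17+1 = 52 -> collatz(52)
52 is even -> collatz(26)
26 is even -> collatz(13)
13 is odd -> 3*13+1 = 40 -> collatz(40)
40 is even -> collatz(20)
20 is even -> collatz(10)
10 is even -> collatz(5)
5 is odd -> 3*5+1 = 16 -> collatz(16)
16 is even -> collatz(8)
8 is even -> collatz(4)
4 is even -> collatz(2)
2 is even -> collatz(1)
Reached 1 after 19 steps
= 19


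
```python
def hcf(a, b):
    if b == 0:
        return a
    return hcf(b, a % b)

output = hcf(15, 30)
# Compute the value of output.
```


hcf(15, 30)
= hcf(30, 15 % 30) = hcf(30, 15)
= hcf(15, 30 % 15) = hcf(15, 0)
b == 0, return a = 15


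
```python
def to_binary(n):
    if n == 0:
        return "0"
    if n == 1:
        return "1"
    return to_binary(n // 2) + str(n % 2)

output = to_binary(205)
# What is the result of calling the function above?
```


to_binary(205)
= to_binary(102) + "1"
= to_binary(51) + "0" + "1"
= to_binary(25) + "1" + "0" + "1"
= to_binary(12) + "1" + "1" + "0" + "1"
= to_binary(6) + "0" + "1" + "1" + "0" + "1"
= to_binary(3) + "0" + "0" + "1" + "1" + "0" + "1"
= to_binary(1) + "1" + "0" + "0" + "1" + "1" + "0" + "1"
= "1" + "1" + "0" + "0" + "1" + "1" + "0" + "1"
= "11001101"


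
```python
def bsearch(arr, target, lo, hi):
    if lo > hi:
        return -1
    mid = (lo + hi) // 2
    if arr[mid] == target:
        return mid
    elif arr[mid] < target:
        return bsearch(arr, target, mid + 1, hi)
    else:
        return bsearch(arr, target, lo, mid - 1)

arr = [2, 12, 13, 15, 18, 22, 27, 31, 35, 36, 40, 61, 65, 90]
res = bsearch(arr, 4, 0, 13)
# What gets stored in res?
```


bsearch(arr, 4, 0, 13)
lo=0, hi=13, mid=6, arr[mid]=27
27 > 4, search left half
lo=0, hi=5, mid=2, arr[mid]=13
13 > 4, search left half
lo=0, hi=1, mid=0, arr[mid]=2
2 < 4, search right half
lo=1, hi=1, mid=1, arr[mid]=12
12 > 4, search left half
lo > hi, target not found, return -1
= -1


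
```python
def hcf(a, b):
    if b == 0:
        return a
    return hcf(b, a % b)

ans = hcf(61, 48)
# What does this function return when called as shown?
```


hcf(61, 48)
= hcf(48, 61 % 48) = hcf(48, 13)
= hcf(13, 48 % 13) = hcf(13, 9)
= hcf(9, 13 % 9) = hcf(9, 4)
= hcf(4, 9 % 4) = hcf(4, 1)
= hcf(1, 4 % 1) = hcf(1, 0)
b == 0, return a = 1
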